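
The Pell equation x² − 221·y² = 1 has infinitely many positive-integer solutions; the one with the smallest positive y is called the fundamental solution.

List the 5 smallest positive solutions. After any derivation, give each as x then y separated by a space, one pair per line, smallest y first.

√221 = [14; 1,6,2,6,1,28, …], period ℓ=6 (even) → k=5
i=0: a=14 ⇒ p=14, q=1
…
i=2: a=6 ⇒ p=104, q=7
…
i=4: a=6 ⇒ p=1442, q=97
i=5: a=1 ⇒ p=1665, q=112
fundamental: x₁=1665, y₁=112  (since 2772225 − 221·12544 = 1)
(1665+112√221)^2 = 5544449 + 372960√221
(1665+112√221)^3 = 18463013505 + 1241956688√221
(1665+112√221)^4 = 61481829427201 + 4135715398080√221
(1665+112√221)^5 = 204734473529565825 + 13771931033649712√221

1665 112
5544449 372960
18463013505 1241956688
61481829427201 4135715398080
204734473529565825 13771931033649712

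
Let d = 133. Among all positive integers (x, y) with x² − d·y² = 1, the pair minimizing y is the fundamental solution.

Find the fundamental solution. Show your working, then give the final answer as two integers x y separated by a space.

2588599 224460

√133 → a₀=11, period (1,1,7,5,1,…,1,1,22); ℓ=16 even so k=15
step 0: (11, 1)  from 11·(1,0) + (0,1)
step 1: (12, 1)  from 1·(11,1) + (1,0)
step 2: (23, 2)  from 1·(12,1) + (11,1)
…
step 6: (1949, 169)  from 1·(1061,92) + (888,77)
step 7: (3010, 261)  from 1·(1949,169) + (1061,92)
…
step 13: (1210008, 104921)  from 7·(168583,14618) + (29927,2595)
step 14: (1378591, 119539)  from 1·(1210008,104921) + (168583,14618)
step 15: (2588599, 224460)  from 1·(1378591,119539) + (1210008,104921)
fundamental: x₁=2588599, y₁=224460  (since 6700844782801 − 133·50382291600 = 1)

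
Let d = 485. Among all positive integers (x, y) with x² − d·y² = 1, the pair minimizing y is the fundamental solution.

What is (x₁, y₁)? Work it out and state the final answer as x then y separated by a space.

√485 → a₀=22, period (44); ℓ=1 odd so k=1
k=0  a_k=22  p_k/q_k = 22/1
k=1  a_k=44  p_k/q_k = 969/44
fundamental: x₁=969, y₁=44  (since 938961 − 485·1936 = 1)

969 44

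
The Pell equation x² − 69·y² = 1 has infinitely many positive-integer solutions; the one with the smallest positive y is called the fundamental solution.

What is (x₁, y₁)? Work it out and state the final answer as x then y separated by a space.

√69 → a₀=8, period (3,3,1,4,1,3,3,16); ℓ=8 even so k=7
step 0: (8, 1)  from 8·(1,0) + (0,1)
…
step 4: (515, 62)  from 4·(108,13) + (83,10)
…
step 6: (2384, 287)  from 3·(623,75) + (515,62)
step 7: (7775, 936)  from 3·(2384,287) + (623,75)
fundamental: x₁=7775, y₁=936  (since 60450625 − 69·876096 = 1)

7775 936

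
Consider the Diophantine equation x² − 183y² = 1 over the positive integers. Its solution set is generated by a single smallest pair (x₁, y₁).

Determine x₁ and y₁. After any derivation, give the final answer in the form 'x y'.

487 36

√183 = [13; 1,1,8,1,1,26, …], period ℓ=6 (even) → k=5
step 0: (13, 1)  from 13·(1,0) + (0,1)
…
step 4: (257, 19)  from 1·(230,17) + (27,2)
step 5: (487, 36)  from 1·(257,19) + (230,17)
→ (487, 36).  Check: 487²=237169, 183·36²=237168, difference 1.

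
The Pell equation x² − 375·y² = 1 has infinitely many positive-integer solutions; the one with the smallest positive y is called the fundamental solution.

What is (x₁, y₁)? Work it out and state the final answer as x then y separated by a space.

√375 = [19; 2,1,2,1,5,1,2,1,2,38, …], period ℓ=10 (even) → k=9
i=0: a=19 ⇒ p=19, q=1
…
i=8: a=1 ⇒ p=5519, q=285
i=9: a=2 ⇒ p=15124, q=781
(x₁, y₁) = (15124, 781);  15124² − 375·781² = 1 ✓

15124 781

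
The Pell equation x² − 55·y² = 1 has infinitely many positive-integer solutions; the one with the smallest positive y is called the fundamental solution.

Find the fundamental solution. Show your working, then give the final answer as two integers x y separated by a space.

89 12

√55 = [7; 2,2,2,14, …], period ℓ=4 (even) → k=3
k=0  a_k=7  p_k/q_k = 7/1
k=1  a_k=2  p_k/q_k = 15/2
k=2  a_k=2  p_k/q_k = 37/5
k=3  a_k=2  p_k/q_k = 89/12
(x₁, y₁) = (89, 12);  89² − 55·12² = 1 ✓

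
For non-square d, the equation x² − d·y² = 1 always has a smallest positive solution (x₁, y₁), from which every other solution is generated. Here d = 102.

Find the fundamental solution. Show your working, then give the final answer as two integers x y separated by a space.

√102 → a₀=10, period (10,20); ℓ=2 even so k=1
i=0: a=10 ⇒ p=10, q=1
i=1: a=10 ⇒ p=101, q=10
(x₁, y₁) = (101, 10);  101² − 102·10² = 1 ✓

101 10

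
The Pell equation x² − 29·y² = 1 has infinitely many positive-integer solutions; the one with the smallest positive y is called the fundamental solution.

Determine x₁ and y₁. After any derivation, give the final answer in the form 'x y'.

9801 1820

√29 → a₀=5, period (2,1,1,2,10); ℓ=5 odd so k=9
k=0  a_k=5  p_k/q_k = 5/1
…
k=3  a_k=1  p_k/q_k = 27/5
…
k=6  a_k=2  p_k/q_k = 1524/283
…
k=8  a_k=1  p_k/q_k = 3775/701
k=9  a_k=2  p_k/q_k = 9801/1820
(x₁, y₁) = (9801, 1820);  9801² − 29·1820² = 1 ✓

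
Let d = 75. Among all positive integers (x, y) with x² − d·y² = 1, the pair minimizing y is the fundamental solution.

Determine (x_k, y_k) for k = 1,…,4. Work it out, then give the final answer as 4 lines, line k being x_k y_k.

√75 → a₀=8, period (1,1,1,16); ℓ=4 even so k=3
k=0  a_k=8  p_k/q_k = 8/1
…
k=2  a_k=1  p_k/q_k = 17/2
k=3  a_k=1  p_k/q_k = 26/3
(x₁, y₁) = (26, 3);  26² − 75·3² = 1 ✓
n=2: (26,3)∘(26,3) = (26·26+75·3·3, 26·3+3·26) = (1351,156)
n=3: (1351,156)∘(26,3) = (26·1351+75·3·156, 26·156+3·1351) = (70226,8109)
n=4: (70226,8109)∘(26,3) = (26·70226+75·3·8109, 26·8109+3·70226) = (3650401,421512)

26 3
1351 156
70226 8109
3650401 421512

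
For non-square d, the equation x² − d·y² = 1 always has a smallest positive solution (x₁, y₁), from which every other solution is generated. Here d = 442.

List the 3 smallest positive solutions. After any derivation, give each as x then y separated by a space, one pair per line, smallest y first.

883 42
1559377 74172
2753858899 130987710

√442 → a₀=21, period (42); ℓ=1 odd so k=1
step 0: (21, 1)  from 21·(1,0) + (0,1)
step 1: (883, 42)  from 42·(21,1) + (1,0)
→ (883, 42).  Check: 883²=779689, 442·42²=779688, difference 1.
k=2:  x_2 = 883·883+442·42·42 = 1559377,  y_2 = 883·42+42·883 = 74172
k=3:  x_3 = 883·1559377+442·42·74172 = 2753858899,  y_3 = 883·74172+42·1559377 = 130987710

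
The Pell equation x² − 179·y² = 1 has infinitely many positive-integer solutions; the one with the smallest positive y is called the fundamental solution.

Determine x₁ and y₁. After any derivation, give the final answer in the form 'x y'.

4190210 313191

√179 = [13; 2,1,1,1,3,…,1,2,26, …], period ℓ=14 (even) → k=13
k=0  a_k=13  p_k/q_k = 13/1
k=1  a_k=2  p_k/q_k = 27/2
k=2  a_k=1  p_k/q_k = 40/3
k=3  a_k=1  p_k/q_k = 67/5
k=4  a_k=1  p_k/q_k = 107/8
k=5  a_k=3  p_k/q_k = 388/29
…
k=7  a_k=13  p_k/q_k = 26999/2018
k=8  a_k=5  p_k/q_k = 137042/10243
k=9  a_k=3  p_k/q_k = 438125/32747
…
k=11  a_k=1  p_k/q_k = 1013292/75737
k=12  a_k=1  p_k/q_k = 1588459/118727
k=13  a_k=2  p_k/q_k = 4190210/313191
(x₁, y₁) = (4190210, 313191);  4190210² − 179·313191² = 1 ✓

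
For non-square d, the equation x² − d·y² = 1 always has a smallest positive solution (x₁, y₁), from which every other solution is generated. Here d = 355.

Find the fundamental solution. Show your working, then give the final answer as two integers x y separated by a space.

[18; 1,5,3,3,1,6,1,3,3,5,1,36] for √355; ℓ=12 ⇒ convergent index 11
step 0: (18, 1)  from 18·(1,0) + (0,1)
step 1: (19, 1)  from 1·(18,1) + (1,0)
step 2: (113, 6)  from 5·(19,1) + (18,1)
step 3: (358, 19)  from 3·(113,6) + (19,1)
step 4: (1187, 63)  from 3·(358,19) + (113,6)
…
step 8: (46463, 2466)  from 3·(12002,637) + (10457,555)
step 9: (151391, 8035)  from 3·(46463,2466) + (12002,637)
step 10: (803418, 42641)  from 5·(151391,8035) + (46463,2466)
step 11: (954809, 50676)  from 1·(803418,42641) + (151391,8035)
fundamental: x₁=954809, y₁=50676  (since 911660226481 − 355·2568056976 = 1)

954809 50676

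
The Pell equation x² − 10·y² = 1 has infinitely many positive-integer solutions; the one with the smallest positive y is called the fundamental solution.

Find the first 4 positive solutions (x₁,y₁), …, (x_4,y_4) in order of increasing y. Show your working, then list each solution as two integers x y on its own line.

[3; 6] for √10; ℓ=1 ⇒ convergent index 1
k=0  a_k=3  p_k/q_k = 3/1
k=1  a_k=6  p_k/q_k = 19/6
fundamental: x₁=19, y₁=6  (since 361 − 10·36 = 1)
k=2:  x_2 = 19·19+10·6·6 = 721,  y_2 = 19·6+6·19 = 228
k=3:  x_3 = 19·721+10·6·228 = 27379,  y_3 = 19·228+6·721 = 8658
k=4:  x_4 = 19·27379+10·6·8658 = 1039681,  y_4 = 19·8658+6·27379 = 328776

19 6
721 228
27379 8658
1039681 328776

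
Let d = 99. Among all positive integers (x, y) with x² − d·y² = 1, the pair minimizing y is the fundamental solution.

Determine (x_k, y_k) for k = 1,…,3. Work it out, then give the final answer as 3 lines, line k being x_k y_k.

[9; 1,18] for √99; ℓ=2 ⇒ convergent index 1
i=0: a=9 ⇒ p=9, q=1
i=1: a=1 ⇒ p=10, q=1
(x₁, y₁) = (10, 1);  10² − 99·1² = 1 ✓
(x_2, y_2) = (10·10 + 99·1·1, 10·1 + 1·10) = (199, 20)
(x_3, y_3) = (10·199 + 99·1·20, 10·20 + 1·199) = (3970, 399)

10 1
199 20
3970 399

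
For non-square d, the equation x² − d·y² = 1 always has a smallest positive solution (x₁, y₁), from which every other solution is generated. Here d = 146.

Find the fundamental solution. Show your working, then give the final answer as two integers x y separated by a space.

√146 = [12; 12,24, …], period ℓ=2 (even) → k=1
a_0=12:  p_0=12·1+0=12,  q_0=12·0+1=1
a_1=12:  p_1=12·12+1=145,  q_1=12·1+0=12
fundamental: x₁=145, y₁=12  (since 21025 − 146·144 = 1)

145 12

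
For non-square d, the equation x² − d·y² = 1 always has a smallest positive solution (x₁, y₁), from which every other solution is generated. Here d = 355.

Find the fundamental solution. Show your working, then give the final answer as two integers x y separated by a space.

√355 → a₀=18, period (1,5,3,3,1,6,1,3,3,5,1,36); ℓ=12 even so k=11
k=0  a_k=18  p_k/q_k = 18/1
k=1  a_k=1  p_k/q_k = 19/1
k=2  a_k=5  p_k/q_k = 113/6
k=3  a_k=3  p_k/q_k = 358/19
…
k=5  a_k=1  p_k/q_k = 1545/82
…
k=7  a_k=1  p_k/q_k = 12002/637
k=8  a_k=3  p_k/q_k = 46463/2466
k=9  a_k=3  p_k/q_k = 151391/8035
k=10  a_k=5  p_k/q_k = 803418/42641
k=11  a_k=1  p_k/q_k = 954809/50676
(x₁, y₁) = (954809, 50676);  954809² − 355·50676² = 1 ✓

954809 50676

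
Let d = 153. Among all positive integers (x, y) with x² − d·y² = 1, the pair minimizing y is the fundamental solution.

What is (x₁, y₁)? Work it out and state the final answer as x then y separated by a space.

2177 176

[12; 2,1,2,2,2,1,2,24] for √153; ℓ=8 ⇒ convergent index 7
i=0: a=12 ⇒ p=12, q=1
…
i=4: a=2 ⇒ p=235, q=19
i=5: a=2 ⇒ p=569, q=46
i=6: a=1 ⇒ p=804, q=65
i=7: a=2 ⇒ p=2177, q=176
(x₁, y₁) = (2177, 176);  2177² − 153·176² = 1 ✓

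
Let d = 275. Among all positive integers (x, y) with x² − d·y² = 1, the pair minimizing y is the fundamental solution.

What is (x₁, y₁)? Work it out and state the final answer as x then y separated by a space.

199 12

[16; 1,1,2,1,1,32] for √275; ℓ=6 ⇒ convergent index 5
i=0: a=16 ⇒ p=16, q=1
i=1: a=1 ⇒ p=17, q=1
…
i=3: a=2 ⇒ p=83, q=5
i=4: a=1 ⇒ p=116, q=7
i=5: a=1 ⇒ p=199, q=12
(x₁, y₁) = (199, 12);  199² − 275·12² = 1 ✓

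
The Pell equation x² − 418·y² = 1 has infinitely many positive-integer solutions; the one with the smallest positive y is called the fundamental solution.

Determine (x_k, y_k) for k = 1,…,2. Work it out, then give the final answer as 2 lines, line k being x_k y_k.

√418 → a₀=20, period (2,4,20,4,2,40); ℓ=6 even so k=5
i=0: a=20 ⇒ p=20, q=1
…
i=2: a=4 ⇒ p=184, q=9
…
i=4: a=4 ⇒ p=15068, q=737
i=5: a=2 ⇒ p=33857, q=1656
→ (33857, 1656).  Check: 33857²=1146296449, 418·1656²=1146296448, difference 1.
n=2: (33857,1656)∘(33857,1656) = (33857·33857+418·1656·1656, 33857·1656+1656·33857) = (2292592897,112134384)

33857 1656
2292592897 112134384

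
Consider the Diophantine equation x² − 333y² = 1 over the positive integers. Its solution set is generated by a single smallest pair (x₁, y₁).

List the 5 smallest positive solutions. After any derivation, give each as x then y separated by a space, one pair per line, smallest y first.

73 4
10657 584
1555849 85260
227143297 12447376
33161365513 1817231636

[18; 4,36] for √333; ℓ=2 ⇒ convergent index 1
step 0: (18, 1)  from 18·(1,0) + (0,1)
step 1: (73, 4)  from 4·(18,1) + (1,0)
→ (73, 4).  Check: 73²=5329, 333·4²=5328, difference 1.
n=2: (73,4)∘(73,4) = (73·73+333·4·4, 73·4+4·73) = (10657,584)
n=3: (10657,584)∘(73,4) = (73·10657+333·4·584, 73·584+4·10657) = (1555849,85260)
n=4: (1555849,85260)∘(73,4) = (73·1555849+333·4·85260, 73·85260+4·1555849) = (227143297,12447376)
n=5: (227143297,12447376)∘(73,4) = (73·227143297+333·4·12447376, 73·12447376+4·227143297) = (33161365513,1817231636)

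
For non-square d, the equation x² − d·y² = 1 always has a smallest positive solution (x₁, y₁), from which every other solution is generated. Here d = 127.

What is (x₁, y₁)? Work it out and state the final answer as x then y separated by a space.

d=127: √d = [11; 3,1,2,2,7,11,7,2,2,1,3,22] (ℓ=12, even), read p_11/q_11
step 0: (11, 1)  from 11·(1,0) + (0,1)
step 1: (34, 3)  from 3·(11,1) + (1,0)
…
step 3: (124, 11)  from 2·(45,4) + (34,3)
step 4: (293, 26)  from 2·(124,11) + (45,4)
step 5: (2175, 193)  from 7·(293,26) + (124,11)
…
step 7: (171701, 15236)  from 7·(24218,2149) + (2175,193)
…
step 9: (906941, 80478)  from 2·(367620,32621) + (171701,15236)
step 10: (1274561, 113099)  from 1·(906941,80478) + (367620,32621)
step 11: (4730624, 419775)  from 3·(1274561,113099) + (906941,80478)
(x₁, y₁) = (4730624, 419775);  4730624² − 127·419775² = 1 ✓

4730624 419775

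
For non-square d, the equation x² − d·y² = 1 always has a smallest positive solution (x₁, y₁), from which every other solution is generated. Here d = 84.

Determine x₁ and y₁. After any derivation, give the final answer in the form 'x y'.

55 6

[9; 6,18] for √84; ℓ=2 ⇒ convergent index 1
step 0: (9, 1)  from 9·(1,0) + (0,1)
step 1: (55, 6)  from 6·(9,1) + (1,0)
(x₁, y₁) = (55, 6);  55² − 84·6² = 1 ✓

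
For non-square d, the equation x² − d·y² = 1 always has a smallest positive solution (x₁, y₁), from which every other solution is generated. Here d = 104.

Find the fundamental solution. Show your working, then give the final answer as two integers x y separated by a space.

51 5

√104 = [10; 5,20, …], period ℓ=2 (even) → k=1
step 0: (10, 1)  from 10·(1,0) + (0,1)
step 1: (51, 5)  from 5·(10,1) + (1,0)
(x₁, y₁) = (51, 5);  51² − 104·5² = 1 ✓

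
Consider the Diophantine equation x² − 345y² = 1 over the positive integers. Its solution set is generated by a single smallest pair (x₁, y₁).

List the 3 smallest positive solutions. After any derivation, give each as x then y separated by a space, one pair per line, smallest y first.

6761 364
91422241 4922008
1236211536041 66555391812

√345 = [18; 1,1,2,1,6,1,2,1,1,36, …], period ℓ=10 (even) → k=9
a_0=18:  p_0=18·1+0=18,  q_0=18·0+1=1
a_1=1:  p_1=1·18+1=19,  q_1=1·1+0=1
a_2=1:  p_2=1·19+18=37,  q_2=1·1+1=2
a_3=2:  p_3=2·37+19=93,  q_3=2·2+1=5
a_4=1:  p_4=1·93+37=130,  q_4=1·5+2=7
a_5=6:  p_5=6·130+93=873,  q_5=6·7+5=47
…
a_8=1:  p_8=1·2879+1003=3882,  q_8=1·155+54=209
a_9=1:  p_9=1·3882+2879=6761,  q_9=1·209+155=364
fundamental: x₁=6761, y₁=364  (since 45711121 − 345·132496 = 1)
(x_2, y_2) = (6761·6761 + 345·364·364, 6761·364 + 364·6761) = (91422241, 4922008)
(x_3, y_3) = (6761·91422241 + 345·364·4922008, 6761·4922008 + 364·91422241) = (1236211536041, 66555391812)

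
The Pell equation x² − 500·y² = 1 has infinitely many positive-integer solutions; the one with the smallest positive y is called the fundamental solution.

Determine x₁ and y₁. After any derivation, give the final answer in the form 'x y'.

√500 = [22; 2,1,3,2,1,…,1,2,44, …], period ℓ=14 (even) → k=13
a_0=22:  p_0=22·1+0=22,  q_0=22·0+1=1
a_1=2:  p_1=2·22+1=45,  q_1=2·1+0=2
…
a_3=3:  p_3=3·67+45=246,  q_3=3·3+2=11
…
a_7=10:  p_7=10·1364+805=14445,  q_7=10·61+36=646
…
a_9=1:  p_9=1·15809+14445=30254,  q_9=1·707+646=1353
…
a_11=3:  p_11=3·76317+30254=259205,  q_11=3·3413+1353=11592
a_12=1:  p_12=1·259205+76317=335522,  q_12=1·11592+3413=15005
a_13=2:  p_13=2·335522+259205=930249,  q_13=2·15005+11592=41602
fundamental: x₁=930249, y₁=41602  (since 865363202001 − 500·1730726404 = 1)

930249 41602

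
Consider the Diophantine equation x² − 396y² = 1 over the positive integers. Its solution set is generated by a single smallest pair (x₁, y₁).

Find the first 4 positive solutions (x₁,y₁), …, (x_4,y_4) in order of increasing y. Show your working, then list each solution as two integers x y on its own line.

199 10
79201 3980
31521799 1584030
12545596801 630439960

√396 → a₀=19, period (1,8,1,38); ℓ=4 even so k=3
step 0: (19, 1)  from 19·(1,0) + (0,1)
step 1: (20, 1)  from 1·(19,1) + (1,0)
step 2: (179, 9)  from 8·(20,1) + (19,1)
step 3: (199, 10)  from 1·(179,9) + (20,1)
(x₁, y₁) = (199, 10);  199² − 396·10² = 1 ✓
k=2:  x_2 = 199·199+396·10·10 = 79201,  y_2 = 199·10+10·199 = 3980
k=3:  x_3 = 199·79201+396·10·3980 = 31521799,  y_3 = 199·3980+10·79201 = 1584030
k=4:  x_4 = 199·31521799+396·10·1584030 = 12545596801,  y_4 = 199·1584030+10·31521799 = 630439960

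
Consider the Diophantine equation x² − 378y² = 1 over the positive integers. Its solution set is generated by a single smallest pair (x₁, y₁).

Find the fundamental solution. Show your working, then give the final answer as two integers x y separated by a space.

8749 450

[19; 2,3,1,4,1,3,2,38] for √378; ℓ=8 ⇒ convergent index 7
step 0: (19, 1)  from 19·(1,0) + (0,1)
…
step 4: (836, 43)  from 4·(175,9) + (136,7)
step 5: (1011, 52)  from 1·(836,43) + (175,9)
step 6: (3869, 199)  from 3·(1011,52) + (836,43)
step 7: (8749, 450)  from 2·(3869,199) + (1011,52)
fundamental: x₁=8749, y₁=450  (since 76545001 − 378·202500 = 1)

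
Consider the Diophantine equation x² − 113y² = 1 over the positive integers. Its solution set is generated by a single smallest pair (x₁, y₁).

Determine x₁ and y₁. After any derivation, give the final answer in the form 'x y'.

d=113: √d = [10; 1,1,1,2,2,1,1,1,20] (ℓ=9, odd), read p_17/q_17
i=0: a=10 ⇒ p=10, q=1
i=1: a=1 ⇒ p=11, q=1
i=2: a=1 ⇒ p=21, q=2
i=3: a=1 ⇒ p=32, q=3
i=4: a=2 ⇒ p=85, q=8
i=5: a=2 ⇒ p=202, q=19
i=6: a=1 ⇒ p=287, q=27
…
i=11: a=1 ⇒ p=32794, q=3085
i=12: a=1 ⇒ p=49579, q=4664
i=13: a=2 ⇒ p=131952, q=12413
…
i=16: a=1 ⇒ p=758918, q=71393
i=17: a=1 ⇒ p=1204353, q=113296
→ (1204353, 113296).  Check: 1204353²=1450466148609, 113·113296²=1450466148608, difference 1.

1204353 113296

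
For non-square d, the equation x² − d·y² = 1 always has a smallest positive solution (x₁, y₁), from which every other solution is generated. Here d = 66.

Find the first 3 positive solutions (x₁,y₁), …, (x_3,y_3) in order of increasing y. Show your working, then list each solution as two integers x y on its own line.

√66 → a₀=8, period (8,16); ℓ=2 even so k=1
step 0: (8, 1)  from 8·(1,0) + (0,1)
step 1: (65, 8)  from 8·(8,1) + (1,0)
fundamental: x₁=65, y₁=8  (since 4225 − 66·64 = 1)
(x_2, y_2) = (65·65 + 66·8·8, 65·8 + 8·65) = (8449, 1040)
(x_3, y_3) = (65·8449 + 66·8·1040, 65·1040 + 8·8449) = (1098305, 135192)

65 8
8449 1040
1098305 135192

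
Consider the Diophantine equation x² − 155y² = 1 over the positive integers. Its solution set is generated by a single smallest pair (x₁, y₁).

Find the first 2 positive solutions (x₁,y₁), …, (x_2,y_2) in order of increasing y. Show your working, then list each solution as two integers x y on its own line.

249 20
124001 9960

√155 → a₀=12, period (2,4,2,24); ℓ=4 even so k=3
i=0: a=12 ⇒ p=12, q=1
…
i=2: a=4 ⇒ p=112, q=9
i=3: a=2 ⇒ p=249, q=20
(x₁, y₁) = (249, 20);  249² − 155·20² = 1 ✓
n=2: (249,20)∘(249,20) = (249·249+155·20·20, 249·20+20·249) = (124001,9960)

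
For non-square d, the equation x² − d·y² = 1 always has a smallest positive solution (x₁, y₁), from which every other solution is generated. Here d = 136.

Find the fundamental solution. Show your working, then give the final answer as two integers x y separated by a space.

35 3

√136 = [11; 1,1,1,22, …], period ℓ=4 (even) → k=3
step 0: (11, 1)  from 11·(1,0) + (0,1)
step 1: (12, 1)  from 1·(11,1) + (1,0)
step 2: (23, 2)  from 1·(12,1) + (11,1)
step 3: (35, 3)  from 1·(23,2) + (12,1)
→ (35, 3).  Check: 35²=1225, 136·3²=1224, difference 1.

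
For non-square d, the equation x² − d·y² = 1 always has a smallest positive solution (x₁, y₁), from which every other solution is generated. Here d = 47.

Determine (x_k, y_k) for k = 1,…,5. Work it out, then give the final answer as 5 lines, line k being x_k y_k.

√47 = [6; 1,5,1,12, …], period ℓ=4 (even) → k=3
i=0: a=6 ⇒ p=6, q=1
i=1: a=1 ⇒ p=7, q=1
i=2: a=5 ⇒ p=41, q=6
i=3: a=1 ⇒ p=48, q=7
→ (48, 7).  Check: 48²=2304, 47·7²=2303, difference 1.
(48+7√47)^2 = 4607 + 672√47
(48+7√47)^3 = 442224 + 64505√47
(48+7√47)^4 = 42448897 + 6191808√47
(48+7√47)^5 = 4074651888 + 594349063√47

48 7
4607 672
442224 64505
42448897 6191808
4074651888 594349063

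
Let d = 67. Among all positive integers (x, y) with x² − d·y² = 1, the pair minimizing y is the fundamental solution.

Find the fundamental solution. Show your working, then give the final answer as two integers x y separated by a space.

48842 5967

√67 = [8; 5,2,1,1,7,1,1,2,5,16, …], period ℓ=10 (even) → k=9
k=0  a_k=8  p_k/q_k = 8/1
…
k=3  a_k=1  p_k/q_k = 131/16
…
k=7  a_k=1  p_k/q_k = 3577/437
k=8  a_k=2  p_k/q_k = 9053/1106
k=9  a_k=5  p_k/q_k = 48842/5967
(x₁, y₁) = (48842, 5967);  48842² − 67·5967² = 1 ✓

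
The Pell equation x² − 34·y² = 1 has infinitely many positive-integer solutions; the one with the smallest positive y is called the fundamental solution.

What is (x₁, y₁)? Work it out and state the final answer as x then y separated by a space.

d=34: √d = [5; 1,4,1,10] (ℓ=4, even), read p_3/q_3
step 0: (5, 1)  from 5·(1,0) + (0,1)
…
step 2: (29, 5)  from 4·(6,1) + (5,1)
step 3: (35, 6)  from 1·(29,5) + (6,1)
→ (35, 6).  Check: 35²=1225, 34·6²=1224, difference 1.

35 6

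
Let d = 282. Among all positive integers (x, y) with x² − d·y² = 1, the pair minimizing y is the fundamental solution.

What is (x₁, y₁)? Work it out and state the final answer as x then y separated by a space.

√282 → a₀=16, period (1,3,1,4,1,3,1,32); ℓ=8 even so k=7
i=0: a=16 ⇒ p=16, q=1
i=1: a=1 ⇒ p=17, q=1
…
i=4: a=4 ⇒ p=403, q=24
…
i=6: a=3 ⇒ p=1864, q=111
i=7: a=1 ⇒ p=2351, q=140
→ (2351, 140).  Check: 2351²=5527201, 282·140²=5527200, difference 1.

2351 140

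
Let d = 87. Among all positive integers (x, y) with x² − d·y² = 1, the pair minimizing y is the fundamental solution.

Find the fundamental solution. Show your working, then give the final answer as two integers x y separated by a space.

[9; 3,18] for √87; ℓ=2 ⇒ convergent index 1
step 0: (9, 1)  from 9·(1,0) + (0,1)
step 1: (28, 3)  from 3·(9,1) + (1,0)
→ (28, 3).  Check: 28²=784, 87·3²=783, difference 1.

28 3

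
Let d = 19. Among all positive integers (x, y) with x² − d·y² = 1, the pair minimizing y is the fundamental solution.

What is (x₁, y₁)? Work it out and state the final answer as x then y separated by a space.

d=19: √d = [4; 2,1,3,1,2,8] (ℓ=6, even), read p_5/q_5
k=0  a_k=4  p_k/q_k = 4/1
…
k=2  a_k=1  p_k/q_k = 13/3
k=3  a_k=3  p_k/q_k = 48/11
k=4  a_k=1  p_k/q_k = 61/14
k=5  a_k=2  p_k/q_k = 170/39
(x₁, y₁) = (170, 39);  170² − 19·39² = 1 ✓

170 39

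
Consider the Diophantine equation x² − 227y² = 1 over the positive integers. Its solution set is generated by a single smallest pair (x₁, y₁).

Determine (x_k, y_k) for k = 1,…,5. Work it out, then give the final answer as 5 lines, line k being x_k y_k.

226 15
102151 6780
46172026 3064545
20869653601 1385167560
9433037255626 626092672575

√227 = [15; 15,30, …], period ℓ=2 (even) → k=1
a_0=15:  p_0=15·1+0=15,  q_0=15·0+1=1
a_1=15:  p_1=15·15+1=226,  q_1=15·1+0=15
fundamental: x₁=226, y₁=15  (since 51076 − 227·225 = 1)
k=2:  x_2 = 226·226+227·15·15 = 102151,  y_2 = 226·15+15·226 = 6780
k=3:  x_3 = 226·102151+227·15·6780 = 46172026,  y_3 = 226·6780+15·102151 = 3064545
k=4:  x_4 = 226·46172026+227·15·3064545 = 20869653601,  y_4 = 226·3064545+15·46172026 = 1385167560
k=5:  x_5 = 226·20869653601+227·15·1385167560 = 9433037255626,  y_5 = 226·1385167560+15·20869653601 = 626092672575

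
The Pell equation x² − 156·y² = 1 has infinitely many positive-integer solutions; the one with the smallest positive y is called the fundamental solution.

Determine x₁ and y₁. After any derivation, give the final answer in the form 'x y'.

25 2

√156 = [12; 2,24, …], period ℓ=2 (even) → k=1
step 0: (12, 1)  from 12·(1,0) + (0,1)
step 1: (25, 2)  from 2·(12,1) + (1,0)
→ (25, 2).  Check: 25²=625, 156·2²=624, difference 1.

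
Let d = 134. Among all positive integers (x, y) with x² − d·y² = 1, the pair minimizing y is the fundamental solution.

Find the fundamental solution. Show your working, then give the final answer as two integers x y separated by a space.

√134 = [11; 1,1,2,1,3,…,1,1,22, …], period ℓ=14 (even) → k=13
a_0=11:  p_0=11·1+0=11,  q_0=11·0+1=1
…
a_3=2:  p_3=2·23+12=58,  q_3=2·2+1=5
…
a_5=3:  p_5=3·81+58=301,  q_5=3·7+5=26
…
a_9=3:  p_9=3·4503+4121=17630,  q_9=3·389+356=1523
…
a_12=1:  p_12=1·61896+22133=84029,  q_12=1·5347+1912=7259
a_13=1:  p_13=1·84029+61896=145925,  q_13=1·7259+5347=12606
(x₁, y₁) = (145925, 12606);  145925² − 134·12606² = 1 ✓

145925 12606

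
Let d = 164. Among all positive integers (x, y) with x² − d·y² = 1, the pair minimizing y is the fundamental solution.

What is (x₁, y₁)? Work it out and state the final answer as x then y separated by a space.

2049 160

d=164: √d = [12; 1,4,6,4,1,24] (ℓ=6, even), read p_5/q_5
a_0=12:  p_0=12·1+0=12,  q_0=12·0+1=1
…
a_4=4:  p_4=4·397+64=1652,  q_4=4·31+5=129
a_5=1:  p_5=1·1652+397=2049,  q_5=1·129+31=160
(x₁, y₁) = (2049, 160);  2049² − 164·160² = 1 ✓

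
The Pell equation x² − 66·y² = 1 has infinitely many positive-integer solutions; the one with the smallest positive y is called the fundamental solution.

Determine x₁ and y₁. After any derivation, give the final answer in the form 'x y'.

[8; 8,16] for √66; ℓ=2 ⇒ convergent index 1
step 0: (8, 1)  from 8·(1,0) + (0,1)
step 1: (65, 8)  from 8·(8,1) + (1,0)
fundamental: x₁=65, y₁=8  (since 4225 − 66·64 = 1)

65 8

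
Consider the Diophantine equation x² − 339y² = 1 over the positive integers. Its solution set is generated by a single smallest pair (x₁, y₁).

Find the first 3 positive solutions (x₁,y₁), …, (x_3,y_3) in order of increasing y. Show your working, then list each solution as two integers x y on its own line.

[18; 2,2,2,1,17,1,2,2,2,36] for √339; ℓ=10 ⇒ convergent index 9
a_0=18:  p_0=18·1+0=18,  q_0=18·0+1=1
…
a_2=2:  p_2=2·37+18=92,  q_2=2·2+1=5
a_3=2:  p_3=2·92+37=221,  q_3=2·5+2=12
…
a_5=17:  p_5=17·313+221=5542,  q_5=17·17+12=301
…
a_8=2:  p_8=2·17252+5855=40359,  q_8=2·937+318=2192
a_9=2:  p_9=2·40359+17252=97970,  q_9=2·2192+937=5321
fundamental: x₁=97970, y₁=5321  (since 9598120900 − 339·28313041 = 1)
(x_2, y_2) = (97970·97970 + 339·5321·5321, 97970·5321 + 5321·97970) = (19196241799, 1042596740)
(x_3, y_3) = (97970·19196241799 + 339·5321·1042596740, 97970·1042596740 + 5321·19196241799) = (3761311617998090, 204286405230279)

97970 5321
19196241799 1042596740
3761311617998090 204286405230279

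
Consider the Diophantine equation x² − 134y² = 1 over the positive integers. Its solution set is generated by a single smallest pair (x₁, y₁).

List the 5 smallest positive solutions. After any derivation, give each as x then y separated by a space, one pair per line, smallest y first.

[11; 1,1,2,1,3,…,1,1,22] for √134; ℓ=14 ⇒ convergent index 13
k=0  a_k=11  p_k/q_k = 11/1
k=1  a_k=1  p_k/q_k = 12/1
…
k=6  a_k=1  p_k/q_k = 382/33
…
k=8  a_k=1  p_k/q_k = 4503/389
k=9  a_k=3  p_k/q_k = 17630/1523
…
k=11  a_k=2  p_k/q_k = 61896/5347
k=12  a_k=1  p_k/q_k = 84029/7259
k=13  a_k=1  p_k/q_k = 145925/12606
→ (145925, 12606).  Check: 145925²=21294105625, 134·12606²=21294105624, difference 1.
k=2:  x_2 = 145925·145925+134·12606·12606 = 42588211249,  y_2 = 145925·12606+12606·145925 = 3679061100
k=3:  x_3 = 145925·42588211249+134·12606·3679061100 = 12429369452874725,  y_3 = 145925·3679061100+12606·42588211249 = 1073733982022394
k=4:  x_4 = 145925·12429369452874725+134·12606·1073733982022394 = 3627511474778900280001,  y_4 = 145925·1073733982022394+12606·12429369452874725 = 313369262649556627800
k=5:  x_5 = 145925·3627511474778900280001+134·12606·313369262649556627800 = 1058689223901792677265417125,  y_5 = 145925·313369262649556627800+12606·3627511474778900280001 = 91456819303199367841407606

145925 12606
42588211249 3679061100
12429369452874725 1073733982022394
3627511474778900280001 313369262649556627800
1058689223901792677265417125 91456819303199367841407606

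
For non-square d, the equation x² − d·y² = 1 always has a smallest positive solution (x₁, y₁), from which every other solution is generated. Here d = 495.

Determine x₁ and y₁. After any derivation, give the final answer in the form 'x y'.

89 4

√495 → a₀=22, period (4,44); ℓ=2 even so k=1
i=0: a=22 ⇒ p=22, q=1
i=1: a=4 ⇒ p=89, q=4
fundamental: x₁=89, y₁=4  (since 7921 − 495·16 = 1)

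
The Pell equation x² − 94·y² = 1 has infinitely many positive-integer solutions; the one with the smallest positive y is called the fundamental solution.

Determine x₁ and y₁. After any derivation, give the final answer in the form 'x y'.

[9; 1,2,3,1,1,…,2,1,18] for √94; ℓ=16 ⇒ convergent index 15
a_0=9:  p_0=9·1+0=9,  q_0=9·0+1=1
a_1=1:  p_1=1·9+1=10,  q_1=1·1+0=1
…
a_4=1:  p_4=1·97+29=126,  q_4=1·10+3=13
a_5=1:  p_5=1·126+97=223,  q_5=1·13+10=23
a_6=5:  p_6=5·223+126=1241,  q_6=5·23+13=128
a_7=1:  p_7=1·1241+223=1464,  q_7=1·128+23=151
…
a_9=1:  p_9=1·12953+1464=14417,  q_9=1·1336+151=1487
a_10=5:  p_10=5·14417+12953=85038,  q_10=5·1487+1336=8771
a_11=1:  p_11=1·85038+14417=99455,  q_11=1·8771+1487=10258
…
a_13=3:  p_13=3·184493+99455=652934,  q_13=3·19029+10258=67345
a_14=2:  p_14=2·652934+184493=1490361,  q_14=2·67345+19029=153719
a_15=1:  p_15=1·1490361+652934=2143295,  q_15=1·153719+67345=221064
fundamental: x₁=2143295, y₁=221064  (since 4593713457025 − 94·48869292096 = 1)

2143295 221064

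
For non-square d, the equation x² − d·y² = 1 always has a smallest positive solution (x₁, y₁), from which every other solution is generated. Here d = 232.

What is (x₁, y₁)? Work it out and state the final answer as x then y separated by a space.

[15; 4,3,7,3,4,30] for √232; ℓ=6 ⇒ convergent index 5
k=0  a_k=15  p_k/q_k = 15/1
…
k=4  a_k=3  p_k/q_k = 4539/298
k=5  a_k=4  p_k/q_k = 19603/1287
fundamental: x₁=19603, y₁=1287  (since 384277609 − 232·1656369 = 1)

19603 1287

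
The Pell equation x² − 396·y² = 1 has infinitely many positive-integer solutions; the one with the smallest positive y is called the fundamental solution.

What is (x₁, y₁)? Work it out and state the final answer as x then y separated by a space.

[19; 1,8,1,38] for √396; ℓ=4 ⇒ convergent index 3
step 0: (19, 1)  from 19·(1,0) + (0,1)
step 1: (20, 1)  from 1·(19,1) + (1,0)
step 2: (179, 9)  from 8·(20,1) + (19,1)
step 3: (199, 10)  from 1·(179,9) + (20,1)
fundamental: x₁=199, y₁=10  (since 39601 − 396·100 = 1)

199 10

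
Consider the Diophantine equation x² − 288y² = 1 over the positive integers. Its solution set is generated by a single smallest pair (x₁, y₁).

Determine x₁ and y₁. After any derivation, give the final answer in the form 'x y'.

17 1

d=288: √d = [16; 1,32] (ℓ=2, even), read p_1/q_1
k=0  a_k=16  p_k/q_k = 16/1
k=1  a_k=1  p_k/q_k = 17/1
→ (17, 1).  Check: 17²=289, 288·1²=288, difference 1.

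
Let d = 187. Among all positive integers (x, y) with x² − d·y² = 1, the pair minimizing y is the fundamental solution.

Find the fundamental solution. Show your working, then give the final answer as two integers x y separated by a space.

1682 123

[13; 1,2,13,2,1,26] for √187; ℓ=6 ⇒ convergent index 5
i=0: a=13 ⇒ p=13, q=1
i=1: a=1 ⇒ p=14, q=1
i=2: a=2 ⇒ p=41, q=3
…
i=4: a=2 ⇒ p=1135, q=83
i=5: a=1 ⇒ p=1682, q=123
→ (1682, 123).  Check: 1682²=2829124, 187·123²=2829123, difference 1.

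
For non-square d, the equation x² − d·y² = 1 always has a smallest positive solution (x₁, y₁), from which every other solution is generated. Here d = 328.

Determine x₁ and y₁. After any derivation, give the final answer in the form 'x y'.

[18; 9,36] for √328; ℓ=2 ⇒ convergent index 1
a_0=18:  p_0=18·1+0=18,  q_0=18·0+1=1
a_1=9:  p_1=9·18+1=163,  q_1=9·1+0=9
→ (163, 9).  Check: 163²=26569, 328·9²=26568, difference 1.

163 9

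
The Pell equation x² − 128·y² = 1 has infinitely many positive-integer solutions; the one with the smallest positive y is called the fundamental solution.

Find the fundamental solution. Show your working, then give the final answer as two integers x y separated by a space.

[11; 3,5,3,22] for √128; ℓ=4 ⇒ convergent index 3
k=0  a_k=11  p_k/q_k = 11/1
…
k=2  a_k=5  p_k/q_k = 181/16
k=3  a_k=3  p_k/q_k = 577/51
(x₁, y₁) = (577, 51);  577² − 128·51² = 1 ✓

577 51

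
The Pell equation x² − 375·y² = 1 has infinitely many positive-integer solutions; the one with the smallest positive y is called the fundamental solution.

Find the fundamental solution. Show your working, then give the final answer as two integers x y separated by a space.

√375 = [19; 2,1,2,1,5,1,2,1,2,38, …], period ℓ=10 (even) → k=9
i=0: a=19 ⇒ p=19, q=1
…
i=2: a=1 ⇒ p=58, q=3
…
i=4: a=1 ⇒ p=213, q=11
i=5: a=5 ⇒ p=1220, q=63
…
i=8: a=1 ⇒ p=5519, q=285
i=9: a=2 ⇒ p=15124, q=781
fundamental: x₁=15124, y₁=781  (since 228735376 − 375·609961 = 1)

15124 781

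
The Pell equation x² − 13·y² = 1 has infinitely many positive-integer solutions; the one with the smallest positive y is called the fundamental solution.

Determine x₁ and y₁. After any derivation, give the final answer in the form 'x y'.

649 180

d=13: √d = [3; 1,1,1,1,6] (ℓ=5, odd), read p_9/q_9
a_0=3:  p_0=3·1+0=3,  q_0=3·0+1=1
a_1=1:  p_1=1·3+1=4,  q_1=1·1+0=1
…
a_3=1:  p_3=1·7+4=11,  q_3=1·2+1=3
…
a_5=6:  p_5=6·18+11=119,  q_5=6·5+3=33
a_6=1:  p_6=1·119+18=137,  q_6=1·33+5=38
a_7=1:  p_7=1·137+119=256,  q_7=1·38+33=71
a_8=1:  p_8=1·256+137=393,  q_8=1·71+38=109
a_9=1:  p_9=1·393+256=649,  q_9=1·109+71=180
→ (649, 180).  Check: 649²=421201, 13·180²=421200, difference 1.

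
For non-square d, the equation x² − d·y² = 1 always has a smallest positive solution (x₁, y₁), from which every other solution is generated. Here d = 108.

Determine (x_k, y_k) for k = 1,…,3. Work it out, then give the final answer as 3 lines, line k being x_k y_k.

d=108: √d = [10; 2,1,1,4,1,1,2,20] (ℓ=8, even), read p_7/q_7
a_0=10:  p_0=10·1+0=10,  q_0=10·0+1=1
a_1=2:  p_1=2·10+1=21,  q_1=2·1+0=2
a_2=1:  p_2=1·21+10=31,  q_2=1·2+1=3
a_3=1:  p_3=1·31+21=52,  q_3=1·3+2=5
a_4=4:  p_4=4·52+31=239,  q_4=4·5+3=23
…
a_6=1:  p_6=1·291+239=530,  q_6=1·28+23=51
a_7=2:  p_7=2·530+291=1351,  q_7=2·51+28=130
fundamental: x₁=1351, y₁=130  (since 1825201 − 108·16900 = 1)
(1351+130√108)^2 = 3650401 + 351260√108
(1351+130√108)^3 = 9863382151 + 949104390√108

1351 130
3650401 351260
9863382151 949104390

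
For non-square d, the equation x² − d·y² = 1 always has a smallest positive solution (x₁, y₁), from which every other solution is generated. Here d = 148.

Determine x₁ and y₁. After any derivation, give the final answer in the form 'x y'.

d=148: √d = [12; 6,24] (ℓ=2, even), read p_1/q_1
step 0: (12, 1)  from 12·(1,0) + (0,1)
step 1: (73, 6)  from 6·(12,1) + (1,0)
→ (73, 6).  Check: 73²=5329, 148·6²=5328, difference 1.

73 6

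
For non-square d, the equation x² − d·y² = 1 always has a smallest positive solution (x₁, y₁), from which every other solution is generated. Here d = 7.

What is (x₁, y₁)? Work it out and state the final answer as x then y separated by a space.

d=7: √d = [2; 1,1,1,4] (ℓ=4, even), read p_3/q_3
step 0: (2, 1)  from 2·(1,0) + (0,1)
step 1: (3, 1)  from 1·(2,1) + (1,0)
step 2: (5, 2)  from 1·(3,1) + (2,1)
step 3: (8, 3)  from 1·(5,2) + (3,1)
(x₁, y₁) = (8, 3);  8² − 7·3² = 1 ✓

8 3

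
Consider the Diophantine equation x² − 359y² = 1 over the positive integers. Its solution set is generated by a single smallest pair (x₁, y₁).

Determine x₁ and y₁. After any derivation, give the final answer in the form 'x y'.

360 19

d=359: √d = [18; 1,17,1,36] (ℓ=4, even), read p_3/q_3
i=0: a=18 ⇒ p=18, q=1
i=1: a=1 ⇒ p=19, q=1
i=2: a=17 ⇒ p=341, q=18
i=3: a=1 ⇒ p=360, q=19
fundamental: x₁=360, y₁=19  (since 129600 − 359·361 = 1)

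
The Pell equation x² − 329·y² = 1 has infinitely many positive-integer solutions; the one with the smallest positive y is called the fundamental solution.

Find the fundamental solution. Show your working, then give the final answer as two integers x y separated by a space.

2376415 131016

[18; 7,4,2,1,1,4,1,1,2,4,7,36] for √329; ℓ=12 ⇒ convergent index 11
a_0=18:  p_0=18·1+0=18,  q_0=18·0+1=1
a_1=7:  p_1=7·18+1=127,  q_1=7·1+0=7
…
a_4=1:  p_4=1·1179+526=1705,  q_4=1·65+29=94
a_5=1:  p_5=1·1705+1179=2884,  q_5=1·94+65=159
a_6=4:  p_6=4·2884+1705=13241,  q_6=4·159+94=730
a_7=1:  p_7=1·13241+2884=16125,  q_7=1·730+159=889
a_8=1:  p_8=1·16125+13241=29366,  q_8=1·889+730=1619
a_9=2:  p_9=2·29366+16125=74857,  q_9=2·1619+889=4127
a_10=4:  p_10=4·74857+29366=328794,  q_10=4·4127+1619=18127
a_11=7:  p_11=7·328794+74857=2376415,  q_11=7·18127+4127=131016
fundamental: x₁=2376415, y₁=131016  (since 5647348252225 − 329·17165192256 = 1)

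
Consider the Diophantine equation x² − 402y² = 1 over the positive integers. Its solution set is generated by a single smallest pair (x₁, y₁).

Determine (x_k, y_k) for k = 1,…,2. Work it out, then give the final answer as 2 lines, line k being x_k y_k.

401 20
321601 16040

[20; 20,40] for √402; ℓ=2 ⇒ convergent index 1
i=0: a=20 ⇒ p=20, q=1
i=1: a=20 ⇒ p=401, q=20
(x₁, y₁) = (401, 20);  401² − 402·20² = 1 ✓
(x_2, y_2) = (401·401 + 402·20·20, 401·20 + 20·401) = (321601, 16040)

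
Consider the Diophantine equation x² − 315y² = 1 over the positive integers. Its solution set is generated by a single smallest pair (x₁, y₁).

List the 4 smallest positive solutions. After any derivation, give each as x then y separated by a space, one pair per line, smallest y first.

71 4
10081 568
1431431 80652
203253121 11452016

[17; 1,2,1,34] for √315; ℓ=4 ⇒ convergent index 3
step 0: (17, 1)  from 17·(1,0) + (0,1)
…
step 2: (53, 3)  from 2·(18,1) + (17,1)
step 3: (71, 4)  from 1·(53,3) + (18,1)
(x₁, y₁) = (71, 4);  71² − 315·4² = 1 ✓
(71+4√315)^2 = 10081 + 568√315
(71+4√315)^3 = 1431431 + 80652√315
(71+4√315)^4 = 203253121 + 11452016√315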